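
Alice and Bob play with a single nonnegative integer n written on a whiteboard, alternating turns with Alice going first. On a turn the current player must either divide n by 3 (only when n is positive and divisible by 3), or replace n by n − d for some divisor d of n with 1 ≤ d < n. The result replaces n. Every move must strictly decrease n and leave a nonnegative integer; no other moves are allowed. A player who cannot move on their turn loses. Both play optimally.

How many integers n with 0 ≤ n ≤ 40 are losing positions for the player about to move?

Build the W/L table. Terminal = L. A non-terminal position is W if it has a move to some L; otherwise it is L.
n=0: no move → L
n=1: no move → L
n=2: →1(L), so W
n=3: →1(L), so W
n=4: →2(W), 3(W) — all W, so L
n=5: →4(L), so W
n=6: →4(L), so W
n=7: →6(W) only, which is W, so L
n=8: →4(L), so W
n=9: →3(W), 6(W), 8(W) — all W, so L
n=10: →9(L), so W
n=11: →10(W) only, which is W, so L
n=12: →4(L), so W
n=13: →12(W) only, which is W, so L
n=14: →7(L), so W
n=15: →5(W), 10(W), 12(W), 14(W) — all W, so L
n=16: →15(L), so W
n=17: →16(W) only, which is W, so L
n=18: →9(L), so W
n=19: →18(W) only, which is W, so L
n=20: →15(L), so W
n=21: →7(L), so W
n=22: →11(L), so W
n=23: →22(W) only, which is W, so L
n=24: →23(L), so W
n=25: →20(W), 24(W) — all W, so L
n=26: →13(L), so W
n=27: →9(L), so W
n=28: →14(W), 21(W), 24(W), 26(W), 27(W) — all W, so L
n=29: →28(L), so W
n=30: →15(L), so W
n=31: →30(W) only, which is W, so L
n=32: →28(L), so W
n=33: →11(L), so W
n=34: →17(L), so W
n=35: →28(L), so W
n=36: →12(W), 18(W), 24(W), 27(W), 30(W), 32(W), 33(W), 34(W), 35(W) — all W, so L
n=37: →36(L), so W
n=38: →19(L), so W
n=39: →13(L), so W
n=40: →36(L), so W
L entries with 0 ≤ n ≤ 40: n = 0, 1, 4, 7, 9, 11, 13, 15, 17, 19, 23, 25, 28, 31, 36; that makes 15.

15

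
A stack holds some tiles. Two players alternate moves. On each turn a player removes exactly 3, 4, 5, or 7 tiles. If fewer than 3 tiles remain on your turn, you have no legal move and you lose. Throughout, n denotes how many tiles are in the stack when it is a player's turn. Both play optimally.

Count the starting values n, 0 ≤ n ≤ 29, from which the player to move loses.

Positions with no move are L. A position that does have a move is losing for the player to move precisely when every available move leads to a winning position for the opponent. Fill in the labels:
n=0: no move → L
n=1: no move → L
n=2: no move → L
n=3: can move to 0, which is L ⇒ W
n=4: can move to 1, which is L ⇒ W
n=5: can move to 2, which is L ⇒ W
n=6: can move to 2, which is L ⇒ W
n=7: can move to 2, which is L ⇒ W
n=8: can move to 1, which is L ⇒ W
n=9: can move to 2, which is L ⇒ W
n=10: moves to 7(W), 6(W), 5(W), 3(W); every one is W ⇒ L
n=11: moves to 8(W), 7(W), 6(W), 4(W); every one is W ⇒ L
n=12: moves to 9(W), 8(W), 7(W), 5(W); every one is W ⇒ L
n=13: can move to 10, which is L ⇒ W
n=14: can move to 11, which is L ⇒ W
n=15: can move to 12, which is L ⇒ W
n=16: can move to 12, which is L ⇒ W
n=17: can move to 12, which is L ⇒ W
n=18: can move to 11, which is L ⇒ W
n=19: can move to 12, which is L ⇒ W
n=20: moves to 17(W), 16(W), 15(W), 13(W); every one is W ⇒ L
n=21: moves to 18(W), 17(W), 16(W), 14(W); every one is W ⇒ L
n=22: moves to 19(W), 18(W), 17(W), 15(W); every one is W ⇒ L
n=23: can move to 20, which is L ⇒ W
n=24: can move to 21, which is L ⇒ W
n=25: can move to 22, which is L ⇒ W
n=26: can move to 22, which is L ⇒ W
n=27: can move to 22, which is L ⇒ W
n=28: can move to 21, which is L ⇒ W
n=29: can move to 22, which is L ⇒ W
L entries with 0 ≤ n ≤ 29: n = 0, 1, 2, 10, 11, 12, 20, 21, 22; that makes 9.

9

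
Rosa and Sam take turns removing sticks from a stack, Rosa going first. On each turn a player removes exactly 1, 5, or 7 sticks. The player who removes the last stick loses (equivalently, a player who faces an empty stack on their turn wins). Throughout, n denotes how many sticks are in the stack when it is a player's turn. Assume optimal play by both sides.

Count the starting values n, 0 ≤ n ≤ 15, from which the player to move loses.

8

Work bottom-up. With no move the player to move wins. Otherwise the position is W if at least one move leads to an L position for the opponent, and L if every move leads to a W.
n=0: no move; the opponent has just taken the last stick and therefore loses → W
n=1: L (sole option 0(W) is W)
n=2: W (go to 1, an L position)
n=3: L (sole option 2(W) is W)
n=4: W (go to 3, an L position)
n=5: L (options 4(W), 0(W) are all W)
n=6: W (go to 5, an L position)
n=7: L (options 6(W), 2(W), 0(W) are all W)
n=8: W (go to 7, an L position)
n=9: L (options 8(W), 4(W), 2(W) are all W)
n=10: W (go to 9, an L position)
n=11: L (options 10(W), 6(W), 4(W) are all W)
n=12: W (go to 11, an L position)
n=13: L (options 12(W), 8(W), 6(W) are all W)
n=14: W (go to 13, an L position)
n=15: L (options 14(W), 10(W), 8(W) are all W)
L entries with 0 ≤ n ≤ 15: n = 1, 3, 5, 7, 9, 11, 13, 15; that makes 8.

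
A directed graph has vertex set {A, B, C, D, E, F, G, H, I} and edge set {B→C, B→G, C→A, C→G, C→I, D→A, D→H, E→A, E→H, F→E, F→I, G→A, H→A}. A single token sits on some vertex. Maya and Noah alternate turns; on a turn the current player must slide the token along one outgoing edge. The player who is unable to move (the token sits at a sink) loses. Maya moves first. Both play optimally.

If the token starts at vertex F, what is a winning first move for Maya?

Positions with no move are L. A position that does have a move is losing for the player to move precisely when every available move leads to a winning position for the opponent. Fill in the labels:
Every edge goes from a vertex to one that appears earlier in the order I, A, G, C, H, E, D, B, F, so processing vertices in that order labels each vertex after all of its successors.
I: no outgoing edge → L
A: no outgoing edge → L
G: W (go to A, an L position)
C: W (go to A, an L position)
H: W (go to A, an L position)
E: W (go to A, an L position)
D: W (go to A, an L position)
B: L (options C(W), G(W) are all W)
F: W (go to I, an L position)
From F, the L positions reachable in one move are: I.

Move to I.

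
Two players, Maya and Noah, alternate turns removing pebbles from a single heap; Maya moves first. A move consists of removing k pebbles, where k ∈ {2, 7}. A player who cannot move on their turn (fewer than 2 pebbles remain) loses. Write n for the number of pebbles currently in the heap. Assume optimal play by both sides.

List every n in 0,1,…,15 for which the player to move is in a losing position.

0, 1, 4, 5, 9, 10, 13, 14

Work bottom-up. With no move the player to move loses. Otherwise the position is W if at least one move leads to an L position for the opponent, and L if every move leads to a W.
n=0: no move → L
n=1: no move → L
n=2: W (go to 0, an L position)
n=3: W (go to 1, an L position)
n=4: L (sole option 2(W) is W)
n=5: L (sole option 3(W) is W)
n=6: W (go to 4, an L position)
n=7: W (go to 5, an L position)
n=8: W (go to 1, an L position)
n=9: L (options 7(W), 2(W) are all W)
n=10: L (options 8(W), 3(W) are all W)
n=11: W (go to 9, an L position)
n=12: W (go to 10, an L position)
n=13: L (options 11(W), 6(W) are all W)
n=14: L (options 12(W), 7(W) are all W)
n=15: W (go to 13, an L position)
The losing starting values of n are exactly the entries labelled L in this table (8 of them).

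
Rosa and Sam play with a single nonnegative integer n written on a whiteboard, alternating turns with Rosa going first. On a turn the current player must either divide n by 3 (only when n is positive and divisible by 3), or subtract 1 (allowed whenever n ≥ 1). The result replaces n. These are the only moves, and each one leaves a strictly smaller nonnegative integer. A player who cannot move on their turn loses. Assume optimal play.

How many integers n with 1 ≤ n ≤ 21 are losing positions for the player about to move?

Label each position W (a win for the player to move) or L (a loss). A position with no legal move is L; any other position is W exactly when some move reaches an L, and L when every move reaches a W.
n=0: no move → L
n=1: →0(L), so W
n=2: →1(W) only, which is W, so L
n=3: →2(L), so W
n=4: →3(W) only, which is W, so L
n=5: →4(L), so W
n=6: →2(L), so W
n=7: →6(W) only, which is W, so L
n=8: →7(L), so W
n=9: →3(W), 8(W) — all W, so L
n=10: →9(L), so W
n=11: →10(W) only, which is W, so L
n=12: →4(L), so W
n=13: →12(W) only, which is W, so L
n=14: →13(L), so W
n=15: →5(W), 14(W) — all W, so L
n=16: →15(L), so W
n=17: →16(W) only, which is W, so L
n=18: →17(L), so W
n=19: →18(W) only, which is W, so L
n=20: →19(L), so W
n=21: →7(L), so W
L entries with 1 ≤ n ≤ 21 (n=0 is outside the asked range and is not counted): n = 2, 4, 7, 9, 11, 13, 15, 17, 19; that makes 9.

9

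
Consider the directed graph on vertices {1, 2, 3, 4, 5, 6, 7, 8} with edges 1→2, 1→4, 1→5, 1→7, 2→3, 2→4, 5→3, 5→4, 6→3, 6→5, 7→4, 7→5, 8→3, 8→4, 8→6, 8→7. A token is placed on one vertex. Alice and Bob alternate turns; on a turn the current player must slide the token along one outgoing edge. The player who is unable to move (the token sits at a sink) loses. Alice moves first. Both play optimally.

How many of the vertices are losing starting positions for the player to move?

Build the W/L table. Terminal = L. A non-terminal position is W if it has a move to some L; otherwise it is L.
Every edge goes from a vertex to one that appears earlier in the order 3, 4, 5, 6, 7, 2, 1, 8, so processing vertices in that order labels each vertex after all of its successors.
3: no outgoing edge → L
4: no outgoing edge → L
5: reaches L-position 4 → W
6: reaches L-position 3 → W
7: reaches L-position 4 → W
2: reaches L-position 4 → W
1: reaches L-position 4 → W
8: reaches L-position 4 → W
The L vertices are 3, 4; that is 2 in all.

2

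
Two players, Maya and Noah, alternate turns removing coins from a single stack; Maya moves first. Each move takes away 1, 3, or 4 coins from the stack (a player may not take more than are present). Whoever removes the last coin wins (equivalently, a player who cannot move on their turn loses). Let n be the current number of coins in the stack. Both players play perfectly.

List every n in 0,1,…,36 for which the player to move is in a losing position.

0, 2, 7, 9, 14, 16, 21, 23, 28, 30, 35

Work bottom-up. With no move the player to move loses. Otherwise the position is W if at least one move leads to an L position for the opponent, and L if every move leads to a W.
n=0: no move → L
n=1: can move to 0, which is L ⇒ W
n=2: the only move is to 1(W), a W ⇒ L
n=3: can move to 2, which is L ⇒ W
n=4: can move to 0, which is L ⇒ W
n=5: can move to 2, which is L ⇒ W
n=6: can move to 2, which is L ⇒ W
n=7: moves to 6(W), 4(W), 3(W); every one is W ⇒ L
n=8: can move to 7, which is L ⇒ W
n=9: moves to 8(W), 6(W), 5(W); every one is W ⇒ L
n=10: can move to 9, which is L ⇒ W
n=11: can move to 7, which is L ⇒ W
n=12: can move to 9, which is L ⇒ W
n=13: can move to 9, which is L ⇒ W
n=14: moves to 13(W), 11(W), 10(W); every one is W ⇒ L
n=15: can move to 14, which is L ⇒ W
n=16: moves to 15(W), 13(W), 12(W); every one is W ⇒ L
n=17: can move to 16, which is L ⇒ W
n=18: can move to 14, which is L ⇒ W
n=19: can move to 16, which is L ⇒ W
n=20: can move to 16, which is L ⇒ W
n=21: moves to 20(W), 18(W), 17(W); every one is W ⇒ L
n=22: can move to 21, which is L ⇒ W
n=23: moves to 22(W), 20(W), 19(W); every one is W ⇒ L
n=24: can move to 23, which is L ⇒ W
n=25: can move to 21, which is L ⇒ W
n=26: can move to 23, which is L ⇒ W
n=27: can move to 23, which is L ⇒ W
n=28: moves to 27(W), 25(W), 24(W); every one is W ⇒ L
n=29: can move to 28, which is L ⇒ W
n=30: moves to 29(W), 27(W), 26(W); every one is W ⇒ L
n=31: can move to 30, which is L ⇒ W
n=32: can move to 28, which is L ⇒ W
n=33: can move to 30, which is L ⇒ W
n=34: can move to 30, which is L ⇒ W
n=35: moves to 34(W), 32(W), 31(W); every one is W ⇒ L
n=36: can move to 35, which is L ⇒ W
Reading off the rows marked L gives the requested list; there are 11 such values of n.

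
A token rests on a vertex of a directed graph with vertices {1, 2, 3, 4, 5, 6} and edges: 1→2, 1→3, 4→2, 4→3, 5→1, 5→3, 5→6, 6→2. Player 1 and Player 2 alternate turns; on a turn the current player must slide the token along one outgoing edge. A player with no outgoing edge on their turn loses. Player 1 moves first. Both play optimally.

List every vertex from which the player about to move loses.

2, 3

Build the W/L table. Terminal = L. A non-terminal position is W if it has a move to some L; otherwise it is L.
Every edge goes from a vertex to one that appears earlier in the order 3, 2, 1, 6, 4, 5, so processing vertices in that order labels each vertex after all of its successors.
3: no outgoing edge → L
2: no outgoing edge → L
1: →2(L), so W
6: →2(L), so W
4: →2(L), so W
5: →3(L), so W
Reading off the rows marked L gives the requested list; there are 2 such vertices.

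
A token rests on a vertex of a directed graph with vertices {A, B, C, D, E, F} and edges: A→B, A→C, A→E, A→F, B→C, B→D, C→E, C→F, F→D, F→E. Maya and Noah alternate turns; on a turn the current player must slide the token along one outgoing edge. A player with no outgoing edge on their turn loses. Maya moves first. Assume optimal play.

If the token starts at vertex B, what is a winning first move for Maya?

Classify positions by backward induction: terminal positions (no move available) are L. From any other position, the mover wins iff some move reaches an L.
Every edge goes from a vertex to one that appears earlier in the order D, E, F, C, B, A, so processing vertices in that order labels each vertex after all of its successors.
D: no outgoing edge → L
E: no outgoing edge → L
F: can move to E, which is L ⇒ W
C: can move to E, which is L ⇒ W
B: can move to D, which is L ⇒ W
A: can move to E, which is L ⇒ W
From B, the L positions reachable in one move are: D.

Move to D.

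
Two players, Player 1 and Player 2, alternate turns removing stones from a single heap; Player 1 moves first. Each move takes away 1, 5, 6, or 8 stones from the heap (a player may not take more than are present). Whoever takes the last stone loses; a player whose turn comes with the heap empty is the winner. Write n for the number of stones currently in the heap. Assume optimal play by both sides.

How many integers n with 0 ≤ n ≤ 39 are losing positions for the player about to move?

Label each position W (a win for the player to move) or L (a loss). A position with no legal move is W; any other position is W exactly when some move reaches an L, and L when every move reaches a W.
n=0: no move; the opponent has just taken the last stone and therefore loses → W
n=1: →0(W) only, which is W, so L
n=2: →1(L), so W
n=3: →2(W) only, which is W, so L
n=4: →3(L), so W
n=5: →4(W), 0(W) — all W, so L
n=6: →5(L), so W
n=7: →1(L), so W
n=8: →3(L), so W
n=9: →3(L), so W
n=10: →5(L), so W
n=11: →5(L), so W
n=12: →11(W), 7(W), 6(W), 4(W) — all W, so L
n=13: →12(L), so W
n=14: →13(W), 9(W), 8(W), 6(W) — all W, so L
n=15: →14(L), so W
n=16: →15(W), 11(W), 10(W), 8(W) — all W, so L
n=17: →16(L), so W
n=18: →12(L), so W
n=19: →14(L), so W
n=20: →14(L), so W
n=21: →16(L), so W
n=22: →16(L), so W
n=23: →22(W), 18(W), 17(W), 15(W) — all W, so L
n=24: →23(L), so W
n=25: →24(W), 20(W), 19(W), 17(W) — all W, so L
n=26: →25(L), so W
n=27: →26(W), 22(W), 21(W), 19(W) — all W, so L
n=28: →27(L), so W
n=29: →23(L), so W
n=30: →25(L), so W
n=31: →25(L), so W
n=32: →27(L), so W
n=33: →27(L), so W
n=34: →33(W), 29(W), 28(W), 26(W) — all W, so L
n=35: →34(L), so W
n=36: →35(W), 31(W), 30(W), 28(W) — all W, so L
n=37: →36(L), so W
n=38: →37(W), 33(W), 32(W), 30(W) — all W, so L
n=39: →38(L), so W
L entries with 0 ≤ n ≤ 39: n = 1, 3, 5, 12, 14, 16, 23, 25, 27, 34, 36, 38; that makes 12.

12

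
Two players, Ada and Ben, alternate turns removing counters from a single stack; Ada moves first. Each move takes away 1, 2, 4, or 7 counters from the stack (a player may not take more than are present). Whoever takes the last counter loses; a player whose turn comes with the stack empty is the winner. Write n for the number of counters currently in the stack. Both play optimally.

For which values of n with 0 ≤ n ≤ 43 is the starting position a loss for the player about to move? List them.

1, 4, 7, 10, 13, 16, 19, 22, 25, 28, 31, 34, 37, 40, 43

Build the W/L table. Terminal = W. A non-terminal position is W if it has a move to some L; otherwise it is L.
n=0: no move; the opponent has just taken the last counter and therefore loses → W
n=1: only reaches 0(W), which is W → L
n=2: reaches L-position 1 → W
n=3: reaches L-position 1 → W
n=4: only reaches 3(W), 2(W), 0(W), all W → L
n=5: reaches L-position 4 → W
n=6: reaches L-position 4 → W
n=7: only reaches 6(W), 5(W), 3(W), 0(W), all W → L
n=8: reaches L-position 7 → W
n=9: reaches L-position 7 → W
n=10: only reaches 9(W), 8(W), 6(W), 3(W), all W → L
n=11: reaches L-position 10 → W
n=12: reaches L-position 10 → W
n=13: only reaches 12(W), 11(W), 9(W), 6(W), all W → L
n=14: reaches L-position 13 → W
n=15: reaches L-position 13 → W
n=16: only reaches 15(W), 14(W), 12(W), 9(W), all W → L
n=17: reaches L-position 16 → W
n=18: reaches L-position 16 → W
n=19: only reaches 18(W), 17(W), 15(W), 12(W), all W → L
n=20: reaches L-position 19 → W
n=21: reaches L-position 19 → W
n=22: only reaches 21(W), 20(W), 18(W), 15(W), all W → L
n=23: reaches L-position 22 → W
n=24: reaches L-position 22 → W
n=25: only reaches 24(W), 23(W), 21(W), 18(W), all W → L
n=26: reaches L-position 25 → W
n=27: reaches L-position 25 → W
n=28: only reaches 27(W), 26(W), 24(W), 21(W), all W → L
n=29: reaches L-position 28 → W
n=30: reaches L-position 28 → W
n=31: only reaches 30(W), 29(W), 27(W), 24(W), all W → L
n=32: reaches L-position 31 → W
n=33: reaches L-position 31 → W
n=34: only reaches 33(W), 32(W), 30(W), 27(W), all W → L
n=35: reaches L-position 34 → W
n=36: reaches L-position 34 → W
n=37: only reaches 36(W), 35(W), 33(W), 30(W), all W → L
n=38: reaches L-position 37 → W
n=39: reaches L-position 37 → W
n=40: only reaches 39(W), 38(W), 36(W), 33(W), all W → L
n=41: reaches L-position 40 → W
n=42: reaches L-position 40 → W
n=43: only reaches 42(W), 41(W), 39(W), 36(W), all W → L
The losing starting values of n are exactly the entries labelled L in this table (15 of them).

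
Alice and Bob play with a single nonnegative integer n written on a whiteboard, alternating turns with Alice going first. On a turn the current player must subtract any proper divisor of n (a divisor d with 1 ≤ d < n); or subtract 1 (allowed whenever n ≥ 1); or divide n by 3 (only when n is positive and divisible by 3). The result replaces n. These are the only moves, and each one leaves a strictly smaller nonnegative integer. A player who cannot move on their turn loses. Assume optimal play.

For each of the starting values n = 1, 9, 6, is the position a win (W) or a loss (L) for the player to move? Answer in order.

1: W, 9: L, 6: W

Positions with no move are L. A position that does have a move is losing for the player to move precisely when every available move leads to a winning position for the opponent. Fill in the labels:
n=0: no move → L
n=1: reaches L-position 0 → W
n=2: only reaches 1(W), which is W → L
n=3: reaches L-position 2 → W
n=4: reaches L-position 2 → W
n=5: only reaches 4(W), which is W → L
n=6: reaches L-position 2 → W
n=7: only reaches 6(W), which is W → L
n=8: reaches L-position 7 → W
n=9: only reaches 3(W), 6(W), 8(W), all W → L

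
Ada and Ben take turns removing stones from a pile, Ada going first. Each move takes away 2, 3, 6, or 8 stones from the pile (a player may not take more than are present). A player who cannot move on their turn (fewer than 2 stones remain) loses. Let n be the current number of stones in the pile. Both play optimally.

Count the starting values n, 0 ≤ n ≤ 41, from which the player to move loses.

12

Work bottom-up. With no move the player to move loses. Otherwise the position is W if at least one move leads to an L position for the opponent, and L if every move leads to a W.
n=0: no move → L
n=1: no move → L
n=2: reaches L-position 0 → W
n=3: reaches L-position 1 → W
n=4: reaches L-position 1 → W
n=5: only reaches 3(W), 2(W), all W → L
n=6: reaches L-position 0 → W
n=7: reaches L-position 5 → W
n=8: reaches L-position 5 → W
n=9: reaches L-position 1 → W
n=10: only reaches 8(W), 7(W), 4(W), 2(W), all W → L
n=11: reaches L-position 5 → W
n=12: reaches L-position 10 → W
n=13: reaches L-position 10 → W
n=14: only reaches 12(W), 11(W), 8(W), 6(W), all W → L
n=15: only reaches 13(W), 12(W), 9(W), 7(W), all W → L
n=16: reaches L-position 14 → W
n=17: reaches L-position 15 → W
n=18: reaches L-position 15 → W
n=19: only reaches 17(W), 16(W), 13(W), 11(W), all W → L
n=20: reaches L-position 14 → W
n=21: reaches L-position 19 → W
n=22: reaches L-position 19 → W
n=23: reaches L-position 15 → W
n=24: only reaches 22(W), 21(W), 18(W), 16(W), all W → L
n=25: reaches L-position 19 → W
n=26: reaches L-position 24 → W
n=27: reaches L-position 24 → W
n=28: only reaches 26(W), 25(W), 22(W), 20(W), all W → L
n=29: only reaches 27(W), 26(W), 23(W), 21(W), all W → L
n=30: reaches L-position 28 → W
n=31: reaches L-position 29 → W
n=32: reaches L-position 29 → W
n=33: only reaches 31(W), 30(W), 27(W), 25(W), all W → L
n=34: reaches L-position 28 → W
n=35: reaches L-position 33 → W
n=36: reaches L-position 33 → W
n=37: reaches L-position 29 → W
n=38: only reaches 36(W), 35(W), 32(W), 30(W), all W → L
n=39: reaches L-position 33 → W
n=40: reaches L-position 38 → W
n=41: reaches L-position 38 → W
L entries with 0 ≤ n ≤ 41: n = 0, 1, 5, 10, 14, 15, 19, 24, 28, 29, 33, 38; that makes 12.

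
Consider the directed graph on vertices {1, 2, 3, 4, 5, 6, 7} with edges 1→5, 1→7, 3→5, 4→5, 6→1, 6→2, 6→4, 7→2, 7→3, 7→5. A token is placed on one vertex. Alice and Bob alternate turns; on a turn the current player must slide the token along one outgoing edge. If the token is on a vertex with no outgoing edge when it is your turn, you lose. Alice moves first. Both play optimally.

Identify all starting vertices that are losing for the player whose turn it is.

Label each position W (a win for the player to move) or L (a loss). A position with no legal move is L; any other position is W exactly when some move reaches an L, and L when every move reaches a W.
Every edge goes from a vertex to one that appears earlier in the order 2, 5, 3, 7, 1, 4, 6, so processing vertices in that order labels each vertex after all of its successors.
2: no outgoing edge → L
5: no outgoing edge → L
3: reaches L-position 5 → W
7: reaches L-position 5 → W
1: reaches L-position 5 → W
4: reaches L-position 5 → W
6: reaches L-position 2 → W
The losing starting vertices are exactly the entries labelled L in this table (2 of them).

2, 5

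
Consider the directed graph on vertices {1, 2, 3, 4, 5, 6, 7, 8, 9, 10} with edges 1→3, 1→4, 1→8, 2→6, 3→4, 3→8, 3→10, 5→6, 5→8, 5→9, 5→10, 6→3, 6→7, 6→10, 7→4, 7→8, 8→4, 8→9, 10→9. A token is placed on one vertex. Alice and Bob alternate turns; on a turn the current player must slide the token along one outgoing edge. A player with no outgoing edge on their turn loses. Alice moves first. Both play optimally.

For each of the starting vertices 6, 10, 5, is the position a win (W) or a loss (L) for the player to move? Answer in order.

Positions with no move are L. A position that does have a move is losing for the player to move precisely when every available move leads to a winning position for the opponent. Fill in the labels:
Every edge goes from a vertex to one that appears earlier in the order 9, 4, 8, 10, 7, 3, 6, 2, 1, 5, so processing vertices in that order labels each vertex after all of its successors.
9: no outgoing edge → L
4: no outgoing edge → L
8: reaches L-position 4 → W
10: reaches L-position 9 → W
7: reaches L-position 4 → W
3: reaches L-position 4 → W
6: only reaches 3(W), 7(W), 10(W), all W → L
2: reaches L-position 6 → W
1: reaches L-position 4 → W
5: reaches L-position 6 → W

6: L, 10: W, 5: W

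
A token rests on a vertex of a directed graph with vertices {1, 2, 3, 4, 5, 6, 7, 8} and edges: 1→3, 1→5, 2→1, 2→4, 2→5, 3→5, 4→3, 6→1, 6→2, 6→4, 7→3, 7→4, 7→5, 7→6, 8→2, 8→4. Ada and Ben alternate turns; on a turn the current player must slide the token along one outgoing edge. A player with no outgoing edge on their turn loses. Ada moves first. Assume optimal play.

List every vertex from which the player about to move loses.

4, 5

Compute win/loss labels from the base case upward. A position with no move is L. Any other position is W if it can reach an L in one move, else L.
Every edge goes from a vertex to one that appears earlier in the order 5, 3, 1, 4, 2, 6, 7, 8, so processing vertices in that order labels each vertex after all of its successors.
5: no outgoing edge → L
3: W (go to 5, an L position)
1: W (go to 5, an L position)
4: L (sole option 3(W) is W)
2: W (go to 4, an L position)
6: W (go to 4, an L position)
7: W (go to 4, an L position)
8: W (go to 4, an L position)
Reading off the rows marked L gives the requested list; there are 2 such vertices.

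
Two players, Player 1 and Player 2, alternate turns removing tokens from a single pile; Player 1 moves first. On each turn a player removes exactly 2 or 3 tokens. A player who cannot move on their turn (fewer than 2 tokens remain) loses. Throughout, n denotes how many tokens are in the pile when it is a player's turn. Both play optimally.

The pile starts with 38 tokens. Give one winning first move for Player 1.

Remove 2, leaving 36.

Positions with no move are L. A position that does have a move is losing for the player to move precisely when every available move leads to a winning position for the opponent. Fill in the labels:
n=0: no move → L
n=1: no move → L
n=2: reaches L-position 0 → W
n=3: reaches L-position 1 → W
n=4: reaches L-position 1 → W
n=5: only reaches 3(W), 2(W), all W → L
n=6: only reaches 4(W), 3(W), all W → L
n=7: reaches L-position 5 → W
n=8: reaches L-position 6 → W
n=9: reaches L-position 6 → W
n=10: only reaches 8(W), 7(W), all W → L
n=11: only reaches 9(W), 8(W), all W → L
n=12: reaches L-position 10 → W
n=13: reaches L-position 11 → W
n=14: reaches L-position 11 → W
n=15: only reaches 13(W), 12(W), all W → L
n=16: only reaches 14(W), 13(W), all W → L
n=17: reaches L-position 15 → W
n=18: reaches L-position 16 → W
n=19: reaches L-position 16 → W
n=20: only reaches 18(W), 17(W), all W → L
n=21: only reaches 19(W), 18(W), all W → L
n=22: reaches L-position 20 → W
n=23: reaches L-position 21 → W
n=24: reaches L-position 21 → W
n=25: only reaches 23(W), 22(W), all W → L
n=26: only reaches 24(W), 23(W), all W → L
n=27: reaches L-position 25 → W
n=28: reaches L-position 26 → W
n=29: reaches L-position 26 → W
n=30: only reaches 28(W), 27(W), all W → L
n=31: only reaches 29(W), 28(W), all W → L
n=32: reaches L-position 30 → W
n=33: reaches L-position 31 → W
n=34: reaches L-position 31 → W
n=35: only reaches 33(W), 32(W), all W → L
n=36: only reaches 34(W), 33(W), all W → L
n=37: reaches L-position 35 → W
n=38: reaches L-position 36 → W
From 38, the L positions reachable in one move are: 36, 35. Any move reaching one of these is winning.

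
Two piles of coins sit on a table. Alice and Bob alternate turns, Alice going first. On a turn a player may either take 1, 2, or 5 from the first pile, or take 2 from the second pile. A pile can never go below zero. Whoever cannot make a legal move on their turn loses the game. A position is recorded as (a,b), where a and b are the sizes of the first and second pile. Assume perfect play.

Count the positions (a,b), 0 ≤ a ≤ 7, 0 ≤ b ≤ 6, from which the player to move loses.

21

Classify positions by backward induction: terminal positions (no move available) are L. From any other position, the mover wins iff some move reaches an L.
Every move lowers a or b (never raises either), so fill the grid row by row in increasing a, and left to right within a row: each cell's successors are then already labelled.
      b=0  b=1  b=2  b=3  b=4  b=5  b=6
a=0:    L    L    W    W    L    L    W
a=1:    W    W    L    L    W    W    L
a=2:    W    W    W    W    W    W    W
a=3:    L    L    W    W    L    L    W
a=4:    W    W    L    L    W    W    L
a=5:    W    W    W    W    W    W    W
a=6:    L    L    W    W    L    L    W
a=7:    W    W    L    L    W    W    L
Cells with no legal move (terminal, hence L): (0,0), (0,1).
The remaining L cells, each justified by listing all of its moves:
(0,4): the only move is to (0,2)(W), a W ⇒ L
(0,5): the only move is to (0,3)(W), a W ⇒ L
(1,2): moves to (0,2)(W), (1,0)(W); every one is W ⇒ L
(1,3): moves to (0,3)(W), (1,1)(W); every one is W ⇒ L
(1,6): moves to (0,6)(W), (1,4)(W); every one is W ⇒ L
(3,0): moves to (2,0)(W), (1,0)(W); every one is W ⇒ L
(3,1): moves to (2,1)(W), (1,1)(W); every one is W ⇒ L
(3,4): moves to (2,4)(W), (1,4)(W), (3,2)(W); every one is W ⇒ L
(3,5): moves to (2,5)(W), (1,5)(W), (3,3)(W); every one is W ⇒ L
(4,2): moves to (3,2)(W), (2,2)(W), (4,0)(W); every one is W ⇒ L
(4,3): moves to (3,3)(W), (2,3)(W), (4,1)(W); every one is W ⇒ L
(4,6): moves to (3,6)(W), (2,6)(W), (4,4)(W); every one is W ⇒ L
(6,0): moves to (5,0)(W), (4,0)(W), (1,0)(W); every one is W ⇒ L
(6,1): moves to (5,1)(W), (4,1)(W), (1,1)(W); every one is W ⇒ L
(6,4): moves to (5,4)(W), (4,4)(W), (1,4)(W), (6,2)(W); every one is W ⇒ L
(6,5): moves to (5,5)(W), (4,5)(W), (1,5)(W), (6,3)(W); every one is W ⇒ L
(7,2): moves to (6,2)(W), (5,2)(W), (2,2)(W), (7,0)(W); every one is W ⇒ L
(7,3): moves to (6,3)(W), (5,3)(W), (2,3)(W), (7,1)(W); every one is W ⇒ L
(7,6): moves to (6,6)(W), (5,6)(W), (2,6)(W), (7,4)(W); every one is W ⇒ L
Every other cell has at least one move into one of the L cells above, so it is W.
L cells per row: a=0: 4, a=1: 3, a=2: 0, a=3: 4, a=4: 3, a=5: 0, a=6: 4, a=7: 3; total 21.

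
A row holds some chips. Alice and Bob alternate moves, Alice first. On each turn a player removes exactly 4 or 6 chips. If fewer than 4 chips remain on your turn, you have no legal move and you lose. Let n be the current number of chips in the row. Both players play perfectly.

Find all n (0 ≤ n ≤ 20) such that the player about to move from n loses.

0, 1, 2, 3, 10, 11, 12, 13, 20

Classify positions by backward induction: terminal positions (no move available) are L. From any other position, the mover wins iff some move reaches an L.
n=0: no move → L
n=1: no move → L
n=2: no move → L
n=3: no move → L
n=4: reaches L-position 0 → W
n=5: reaches L-position 1 → W
n=6: reaches L-position 2 → W
n=7: reaches L-position 3 → W
n=8: reaches L-position 2 → W
n=9: reaches L-position 3 → W
n=10: only reaches 6(W), 4(W), all W → L
n=11: only reaches 7(W), 5(W), all W → L
n=12: only reaches 8(W), 6(W), all W → L
n=13: only reaches 9(W), 7(W), all W → L
n=14: reaches L-position 10 → W
n=15: reaches L-position 11 → W
n=16: reaches L-position 12 → W
n=17: reaches L-position 13 → W
n=18: reaches L-position 12 → W
n=19: reaches L-position 13 → W
n=20: only reaches 16(W), 14(W), all W → L
Reading off the rows marked L gives the requested list; there are 9 such values of n.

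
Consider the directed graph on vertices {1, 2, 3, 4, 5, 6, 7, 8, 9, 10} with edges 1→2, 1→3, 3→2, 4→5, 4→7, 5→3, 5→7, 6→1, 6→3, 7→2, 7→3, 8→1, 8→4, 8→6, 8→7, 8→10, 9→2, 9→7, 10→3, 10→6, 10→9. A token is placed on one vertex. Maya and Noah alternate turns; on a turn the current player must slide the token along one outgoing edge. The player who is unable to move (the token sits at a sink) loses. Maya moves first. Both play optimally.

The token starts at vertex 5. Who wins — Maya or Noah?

Noah wins.

Use the standard recursion: the mover loses at a terminal position; elsewhere, the mover wins exactly when some move hands the opponent an L position.
Every edge goes from a vertex to one that appears earlier in the order 2, 3, 1, 7, 6, 9, 10, 5, 4, 8, so processing vertices in that order labels each vertex after all of its successors.
2: no outgoing edge → L
3: reaches L-position 2 → W
1: reaches L-position 2 → W
7: reaches L-position 2 → W
6: only reaches 1(W), 3(W), all W → L
9: reaches L-position 2 → W
10: reaches L-position 6 → W
5: only reaches 7(W), 3(W), all W → L
4: reaches L-position 5 → W
8: reaches L-position 6 → W
Every move from 5 reaches a W position, so the mover loses.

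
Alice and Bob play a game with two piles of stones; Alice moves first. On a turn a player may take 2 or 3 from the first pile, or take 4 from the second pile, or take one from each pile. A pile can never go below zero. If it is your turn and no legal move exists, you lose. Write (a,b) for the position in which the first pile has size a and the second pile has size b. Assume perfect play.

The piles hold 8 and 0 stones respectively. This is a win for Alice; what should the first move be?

Move to (6,0).

Label each position W (a win for the player to move) or L (a loss). A position with no legal move is L; any other position is W exactly when some move reaches an L, and L when every move reaches a W.
No move ever increases a pile, so every position that can arise here has a ≤ 8 and b ≤ 0; it is enough to label the cells with 0 ≤ a ≤ 8 and 0 ≤ b ≤ 0.
Every move lowers a or b (never raises either), so fill the grid row by row in increasing a, and left to right within a row: each cell's successors are then already labelled.
      b=0
a=0:    L
a=1:    L
a=2:    W
a=3:    W
a=4:    W
a=5:    L
a=6:    L
a=7:    W
a=8:    W
Cells with no legal move (terminal, hence L): (0,0), (1,0).
The remaining L cells, each justified by listing all of its moves:
(5,0): L (options (3,0)(W), (2,0)(W) are all W)
(6,0): L (options (4,0)(W), (3,0)(W) are all W)
Every other cell has at least one move into one of the L cells above, so it is W.
From (8,0), the L positions reachable in one move are: (6,0), (5,0). Any move reaching one of these is winning.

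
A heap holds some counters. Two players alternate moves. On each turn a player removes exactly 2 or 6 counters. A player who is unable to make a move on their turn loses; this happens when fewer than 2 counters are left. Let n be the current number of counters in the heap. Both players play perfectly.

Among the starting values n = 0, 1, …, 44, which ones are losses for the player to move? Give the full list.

0, 1, 4, 5, 8, 9, 12, 13, 16, 17, 20, 21, 24, 25, 28, 29, 32, 33, 36, 37, 40, 41, 44

Work bottom-up. With no move the player to move loses. Otherwise the position is W if at least one move leads to an L position for the opponent, and L if every move leads to a W.
n=0: no move → L
n=1: no move → L
n=2: can move to 0, which is L ⇒ W
n=3: can move to 1, which is L ⇒ W
n=4: the only move is to 2(W), a W ⇒ L
n=5: the only move is to 3(W), a W ⇒ L
n=6: can move to 4, which is L ⇒ W
n=7: can move to 5, which is L ⇒ W
n=8: moves to 6(W), 2(W); every one is W ⇒ L
n=9: moves to 7(W), 3(W); every one is W ⇒ L
n=10: can move to 8, which is L ⇒ W
n=11: can move to 9, which is L ⇒ W
n=12: moves to 10(W), 6(W); every one is W ⇒ L
n=13: moves to 11(W), 7(W); every one is W ⇒ L
n=14: can move to 12, which is L ⇒ W
n=15: can move to 13, which is L ⇒ W
n=16: moves to 14(W), 10(W); every one is W ⇒ L
n=17: moves to 15(W), 11(W); every one is W ⇒ L
n=18: can move to 16, which is L ⇒ W
n=19: can move to 17, which is L ⇒ W
n=20: moves to 18(W), 14(W); every one is W ⇒ L
n=21: moves to 19(W), 15(W); every one is W ⇒ L
n=22: can move to 20, which is L ⇒ W
n=23: can move to 21, which is L ⇒ W
n=24: moves to 22(W), 18(W); every one is W ⇒ L
n=25: moves to 23(W), 19(W); every one is W ⇒ L
n=26: can move to 24, which is L ⇒ W
n=27: can move to 25, which is L ⇒ W
n=28: moves to 26(W), 22(W); every one is W ⇒ L
n=29: moves to 27(W), 23(W); every one is W ⇒ L
n=30: can move to 28, which is L ⇒ W
n=31: can move to 29, which is L ⇒ W
n=32: moves to 30(W), 26(W); every one is W ⇒ L
n=33: moves to 31(W), 27(W); every one is W ⇒ L
n=34: can move to 32, which is L ⇒ W
n=35: can move to 33, which is L ⇒ W
n=36: moves to 34(W), 30(W); every one is W ⇒ L
n=37: moves to 35(W), 31(W); every one is W ⇒ L
n=38: can move to 36, which is L ⇒ W
n=39: can move to 37, which is L ⇒ W
n=40: moves to 38(W), 34(W); every one is W ⇒ L
n=41: moves to 39(W), 35(W); every one is W ⇒ L
n=42: can move to 40, which is L ⇒ W
n=43: can move to 41, which is L ⇒ W
n=44: moves to 42(W), 38(W); every one is W ⇒ L
The losing starting values of n are exactly the entries labelled L in this table (23 of them).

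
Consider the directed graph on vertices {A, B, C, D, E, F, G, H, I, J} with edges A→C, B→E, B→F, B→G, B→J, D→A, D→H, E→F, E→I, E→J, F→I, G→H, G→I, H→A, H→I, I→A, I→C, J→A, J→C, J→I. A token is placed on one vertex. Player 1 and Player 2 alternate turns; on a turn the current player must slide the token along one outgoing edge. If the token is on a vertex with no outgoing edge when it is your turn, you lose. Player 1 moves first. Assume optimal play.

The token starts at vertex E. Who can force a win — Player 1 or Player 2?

Work bottom-up. With no move the player to move loses. Otherwise the position is W if at least one move leads to an L position for the opponent, and L if every move leads to a W.
Every edge goes from a vertex to one that appears earlier in the order C, A, I, H, G, J, F, E, D, B, so processing vertices in that order labels each vertex after all of its successors.
C: no outgoing edge → L
A: →C(L), so W
I: →C(L), so W
H: →I(W), A(W) — all W, so L
G: →H(L), so W
J: →C(L), so W
F: →I(W) only, which is W, so L
E: →F(L), so W
D: →H(L), so W
B: →F(L), so W
The starting position E is W: Player 1 should move to F, handing over an L position.

Player 1 wins.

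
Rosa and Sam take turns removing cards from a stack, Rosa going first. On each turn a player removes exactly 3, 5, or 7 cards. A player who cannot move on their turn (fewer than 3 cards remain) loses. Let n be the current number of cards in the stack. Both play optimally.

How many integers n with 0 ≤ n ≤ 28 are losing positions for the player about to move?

Positions with no move are L. A position that does have a move is losing for the player to move precisely when every available move leads to a winning position for the opponent. Fill in the labels:
n=0: no move → L
n=1: no move → L
n=2: no move → L
n=3: reaches L-position 0 → W
n=4: reaches L-position 1 → W
n=5: reaches L-position 2 → W
n=6: reaches L-position 1 → W
n=7: reaches L-position 2 → W
n=8: reaches L-position 1 → W
n=9: reaches L-position 2 → W
n=10: only reaches 7(W), 5(W), 3(W), all W → L
n=11: only reaches 8(W), 6(W), 4(W), all W → L
n=12: only reaches 9(W), 7(W), 5(W), all W → L
n=13: reaches L-position 10 → W
n=14: reaches L-position 11 → W
n=15: reaches L-position 12 → W
n=16: reaches L-position 11 → W
n=17: reaches L-position 12 → W
n=18: reaches L-position 11 → W
n=19: reaches L-position 12 → W
n=20: only reaches 17(W), 15(W), 13(W), all W → L
n=21: only reaches 18(W), 16(W), 14(W), all W → L
n=22: only reaches 19(W), 17(W), 15(W), all W → L
n=23: reaches L-position 20 → W
n=24: reaches L-position 21 → W
n=25: reaches L-position 22 → W
n=26: reaches L-position 21 → W
n=27: reaches L-position 22 → W
n=28: reaches L-position 21 → W
L entries with 0 ≤ n ≤ 28: n = 0, 1, 2, 10, 11, 12, 20, 21, 22; that makes 9.

9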